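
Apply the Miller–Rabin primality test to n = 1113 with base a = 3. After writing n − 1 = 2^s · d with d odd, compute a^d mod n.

192

n − 1 = 1112 = 2^3 · 139, so s = 3 and d = 139.
By repeated squaring, 3^139 ≡ 192 (mod 1113).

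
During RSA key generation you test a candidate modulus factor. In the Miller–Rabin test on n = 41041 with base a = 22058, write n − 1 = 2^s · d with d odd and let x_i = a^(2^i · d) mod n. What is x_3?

12013

n − 1 = 41040 = 2^4 · 2565, so s = 4 and d = 2565.
x_0 = 22058^2565 mod 41041 = 15170.
x_1 = 15170^2 mod 41041 = 12013.
x_2 = 12013^2 mod 41041 = 12013.
x_3 = 12013^2 mod 41041 = 12013.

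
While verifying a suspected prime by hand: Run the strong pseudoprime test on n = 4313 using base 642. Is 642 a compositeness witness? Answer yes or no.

n − 1 = 4312 = 2^3 · 539, so s = 3 and d = 539.
x_0 = 642^539 mod 4313 = 3206.
x_0 is neither 1 nor 4312, so continue squaring.
x_1 = 3206^2 mod 4313 = 557.
x_2 = 557^2 mod 4313 = 4026.
Reached i = s−1 = 2 without hitting −1: 642 is a Miller–Rabin witness and 4313 is composite.

yes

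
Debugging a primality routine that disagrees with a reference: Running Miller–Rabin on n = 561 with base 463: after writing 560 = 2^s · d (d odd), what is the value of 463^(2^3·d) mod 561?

n − 1 = 560 = 2^4 · 35, so s = 4 and d = 35.
x_0 = 463^35 mod 561 = 166.
x_1 = 166^2 mod 561 = 67.
x_2 = 67^2 mod 561 = 1.
x_3 = 1^2 mod 561 = 1.

1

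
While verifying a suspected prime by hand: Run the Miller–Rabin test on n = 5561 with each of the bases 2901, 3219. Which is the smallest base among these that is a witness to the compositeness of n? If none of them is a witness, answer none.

n − 1 = 5560 = 2^3 · 695, so s = 3 and d = 695.
Base 2901: x_0 = 2901^695 mod 5561 = 4290. x_0 is neither 1 nor 5560, so continue squaring. x_1 = 4290^2 mod 5561 = 2751. x_2 = 2751^2 mod 5561 = 5041. Reached i = s−1 = 2 without hitting −1: 2901 is a Miller–Rabin witness and 5561 is composite.
Base 3219: x_0 = 3219^695 mod 5561 = 2604. x_0 is neither 1 nor 5560, so continue squaring. x_1 = 2604^2 mod 5561 = 1957. x_2 = 1957^2 mod 5561 = 3881. Reached i = s−1 = 2 without hitting −1: 3219 is a Miller–Rabin witness and 5561 is composite.
The smallest witness among the given bases is 2901.

2901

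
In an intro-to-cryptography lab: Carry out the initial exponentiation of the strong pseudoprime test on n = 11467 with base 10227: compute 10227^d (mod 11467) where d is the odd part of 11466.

n − 1 = 11466 = 2^1 · 5733, so s = 1 and d = 5733.
10227^5733 mod 11467 = 1.

1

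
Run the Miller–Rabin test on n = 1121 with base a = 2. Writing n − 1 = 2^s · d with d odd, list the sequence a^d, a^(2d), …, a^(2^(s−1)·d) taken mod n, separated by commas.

998, 556, 861, 340, 137

n − 1 = 1120 = 2^5 · 35, so s = 5 and d = 35.
x_0 = 2^35 mod 1121 = 998.
x_1 = 998^2 mod 1121 = 556.
x_2 = 556^2 mod 1121 = 861.
x_3 = 861^2 mod 1121 = 340.
x_4 = 340^2 mod 1121 = 137.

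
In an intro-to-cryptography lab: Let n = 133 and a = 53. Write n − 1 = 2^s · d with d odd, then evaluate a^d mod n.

n − 1 = 132 = 2^2 · 33, so s = 2 and d = 33.
Repeated squaring mod 133: 53^1 ≡ 53, 53^2 ≡ 16, 53^4 ≡ 123, 53^8 ≡ 100, 53^16 ≡ 25, 53^32 ≡ 93.
33 = 32 + 1, so 53^33 ≡ 93·53 ≡ 8 (mod 133).

8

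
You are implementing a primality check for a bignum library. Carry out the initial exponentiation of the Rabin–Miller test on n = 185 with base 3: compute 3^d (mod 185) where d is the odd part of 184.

132

n − 1 = 184 = 2^3 · 23, so s = 3 and d = 23.
3^23 mod 185 = 132.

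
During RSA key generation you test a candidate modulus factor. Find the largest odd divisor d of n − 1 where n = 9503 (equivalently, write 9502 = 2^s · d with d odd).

4751

Halving: 9502 → 4751; 4751 is odd.
So 9502 = 2^1 · 4751.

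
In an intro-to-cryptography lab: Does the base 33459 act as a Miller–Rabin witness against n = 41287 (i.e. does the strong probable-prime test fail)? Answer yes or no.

n − 1 = 41286 = 2^1 · 20643, so s = 1 and d = 20643.
x_0 = 33459^20643 mod 41287 = 23807.
x_0 ∉ {1, 41286} and s = 1, so 33459 is a Miller–Rabin witness and 41287 is composite.

yes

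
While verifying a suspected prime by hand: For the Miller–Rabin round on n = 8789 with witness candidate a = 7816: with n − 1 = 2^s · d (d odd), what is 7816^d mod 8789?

n − 1 = 8788 = 2^2 · 2197, so s = 2 and d = 2197.
By repeated squaring, 7816^2197 ≡ 965 (mod 8789).

965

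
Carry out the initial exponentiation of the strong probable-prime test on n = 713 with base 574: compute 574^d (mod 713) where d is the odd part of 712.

n − 1 = 712 = 2^3 · 89, so s = 3 and d = 89.
Repeated squaring mod 713: 574^1 ≡ 574, 574^2 ≡ 70, 574^4 ≡ 622, 574^8 ≡ 438, 574^16 ≡ 47, 574^32 ≡ 70, 574^64 ≡ 622.
89 = 64 + 16 + 8 + 1, so 574^89 ≡ 622·47·438·574 ≡ 436 (mod 713).

436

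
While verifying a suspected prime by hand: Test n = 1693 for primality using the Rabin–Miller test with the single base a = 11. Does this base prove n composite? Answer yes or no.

no

n − 1 = 1692 = 2^2 · 423, so s = 2 and d = 423.
x_0 = 11^423 mod 1693 = 92.
x_0 is neither 1 nor 1692, so continue squaring.
x_1 = 92^2 mod 1693 = 1692.
x_1 ≡ −1, so 11 is not a witness.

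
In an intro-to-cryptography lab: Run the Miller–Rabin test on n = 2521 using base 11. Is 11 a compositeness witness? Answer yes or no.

no

n − 1 = 2520 = 2^3 · 315, so s = 3 and d = 315.
x_0 = 11^315 mod 2521 = 159.
x_0 is neither 1 nor 2520, so continue squaring.
x_1 = 159^2 mod 2521 = 71.
x_2 = 71^2 mod 2521 = 2520.
x_2 ≡ −1, so 11 is not a witness.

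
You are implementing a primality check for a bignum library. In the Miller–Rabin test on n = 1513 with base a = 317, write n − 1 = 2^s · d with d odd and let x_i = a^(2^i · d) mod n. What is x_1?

n − 1 = 1512 = 2^3 · 189, so s = 3 and d = 189.
x_0 = 317^189 mod 1513 = 704.
x_1 = 704^2 mod 1513 = 865.

865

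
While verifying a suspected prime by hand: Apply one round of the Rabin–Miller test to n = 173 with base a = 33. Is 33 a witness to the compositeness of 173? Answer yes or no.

no

n − 1 = 172 = 2^2 · 43, so s = 2 and d = 43.
x_0 = 33^43 mod 173 = 172.
x_0 = 172 ≡ −1, so 33 is not a witness.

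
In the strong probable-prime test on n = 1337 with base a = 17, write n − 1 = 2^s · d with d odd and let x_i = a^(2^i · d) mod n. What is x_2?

520

n − 1 = 1336 = 2^3 · 167, so s = 3 and d = 167.
Repeated squaring mod 1337: 17^1 ≡ 17, 17^2 ≡ 289, 17^4 ≡ 627, 17^8 ≡ 51, 17^16 ≡ 1264, 17^32 ≡ 1318, 17^64 ≡ 361, 17^128 ≡ 632.
167 = 128 + 32 + 4 + 2 + 1, so 17^167 ≡ 632·1318·627·289·17 ≡ 75 (mod 1337).
x_0 = 75.
x_1 = 75^2 mod 1337 = 277.
x_2 = 277^2 mod 1337 = 520.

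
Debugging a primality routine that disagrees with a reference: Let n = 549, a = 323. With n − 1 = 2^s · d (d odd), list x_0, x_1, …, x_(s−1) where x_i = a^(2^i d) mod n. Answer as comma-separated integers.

n − 1 = 548 = 2^2 · 137, so s = 2 and d = 137.
x_0 = 323^137 mod 549 = 26.
x_1 = 26^2 mod 549 = 127.

26, 127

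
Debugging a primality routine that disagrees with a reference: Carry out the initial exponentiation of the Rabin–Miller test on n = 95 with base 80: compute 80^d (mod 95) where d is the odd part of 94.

n − 1 = 94 = 2^1 · 47, so s = 1 and d = 47.
By repeated squaring, 80^47 ≡ 35 (mod 95).

35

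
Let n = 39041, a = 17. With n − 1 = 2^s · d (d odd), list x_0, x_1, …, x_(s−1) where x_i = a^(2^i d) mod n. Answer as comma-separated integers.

n − 1 = 39040 = 2^7 · 305, so s = 7 and d = 305.
x_0 = 17^305 mod 39041 = 20936.
x_1 = 20936^2 mod 39041 = 2789.
x_2 = 2789^2 mod 39041 = 9362.
x_3 = 9362^2 mod 39041 = 39040.
x_4 = 39040^2 mod 39041 = 1.
x_5 = 1^2 mod 39041 = 1.
x_6 = 1^2 mod 39041 = 1.

20936, 2789, 9362, 39040, 1, 1, 1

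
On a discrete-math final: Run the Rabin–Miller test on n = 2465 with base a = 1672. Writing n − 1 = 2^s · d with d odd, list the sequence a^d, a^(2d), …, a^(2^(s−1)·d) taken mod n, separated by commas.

452, 2174, 871, 1886, 1

n − 1 = 2464 = 2^5 · 77, so s = 5 and d = 77.
x_0 = 1672^77 mod 2465 = 452.
x_1 = 452^2 mod 2465 = 2174.
x_2 = 2174^2 mod 2465 = 871.
x_3 = 871^2 mod 2465 = 1886.
x_4 = 1886^2 mod 2465 = 1.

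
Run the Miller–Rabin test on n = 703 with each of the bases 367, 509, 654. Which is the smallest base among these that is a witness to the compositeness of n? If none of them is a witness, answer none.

n − 1 = 702 = 2^1 · 351, so s = 1 and d = 351.
Base 367: x_0 = 367^351 mod 703 = 1. x_0 = 1, so 367 is not a witness.
Base 509: x_0 = 509^351 mod 703 = 702. x_0 = 702 ≡ −1, so 509 is not a witness.
Base 654: x_0 = 654^351 mod 703 = 702. x_0 = 702 ≡ −1, so 654 is not a witness.
No listed base is a witness for 703.

none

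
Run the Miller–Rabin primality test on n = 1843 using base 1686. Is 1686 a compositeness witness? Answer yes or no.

yes

n − 1 = 1842 = 2^1 · 921, so s = 1 and d = 921.
Repeated squaring mod 1843: 1686^1 ≡ 1686, 1686^2 ≡ 690, 1686^4 ≡ 606, 1686^8 ≡ 479, 1686^16 ≡ 909, 1686^32 ≡ 617, 1686^64 ≡ 1031, 1686^128 ≡ 1393, 1686^256 ≡ 1613, 1686^512 ≡ 1296.
921 = 512 + 256 + 128 + 16 + 8 + 1, so 1686^921 ≡ 1296·1613·1393·909·479·1686 ≡ 901 (mod 1843).
x_0 = 1686^921 mod 1843 = 901.
x_0 ∉ {1, 1842} and s = 1, so 1686 is a Miller–Rabin witness and 1843 is composite.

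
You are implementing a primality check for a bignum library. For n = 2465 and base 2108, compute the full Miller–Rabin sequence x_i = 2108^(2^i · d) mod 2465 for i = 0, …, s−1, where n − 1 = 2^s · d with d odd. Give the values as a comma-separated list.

n − 1 = 2464 = 2^5 · 77, so s = 5 and d = 77.
x_0 = 2108^77 mod 2465 = 1683.
x_1 = 1683^2 mod 2465 = 204.
x_2 = 204^2 mod 2465 = 2176.
x_3 = 2176^2 mod 2465 = 2176.
x_4 = 2176^2 mod 2465 = 2176.

1683, 204, 2176, 2176, 2176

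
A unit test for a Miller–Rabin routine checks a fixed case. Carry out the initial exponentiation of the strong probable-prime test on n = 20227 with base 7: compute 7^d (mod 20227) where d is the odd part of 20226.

n − 1 = 20226 = 2^1 · 10113, so s = 1 and d = 10113.
7^10113 mod 20227 = 6185.

6185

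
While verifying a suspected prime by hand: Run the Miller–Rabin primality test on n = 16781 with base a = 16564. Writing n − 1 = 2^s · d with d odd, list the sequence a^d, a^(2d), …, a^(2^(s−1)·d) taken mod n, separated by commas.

5902, 13029

n − 1 = 16780 = 2^2 · 4195, so s = 2 and d = 4195.
x_0 = 16564^4195 mod 16781 = 5902.
x_1 = 5902^2 mod 16781 = 13029.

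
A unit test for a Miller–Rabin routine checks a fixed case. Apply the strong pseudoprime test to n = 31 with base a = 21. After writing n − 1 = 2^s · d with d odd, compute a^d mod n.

n − 1 = 30 = 2^1 · 15, so s = 1 and d = 15.
Repeated squaring mod 31: 21^1 ≡ 21, 21^2 ≡ 7, 21^4 ≡ 18, 21^8 ≡ 14.
15 = 8 + 4 + 2 + 1, so 21^15 ≡ 14·18·7·21 ≡ 30 (mod 31).

30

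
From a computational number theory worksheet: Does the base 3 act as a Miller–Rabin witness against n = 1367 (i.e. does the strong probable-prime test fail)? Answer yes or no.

n − 1 = 1366 = 2^1 · 683, so s = 1 and d = 683.
x_0 = 3^683 mod 1367 = 1.
x_0 = 1, so 3 is not a witness.

no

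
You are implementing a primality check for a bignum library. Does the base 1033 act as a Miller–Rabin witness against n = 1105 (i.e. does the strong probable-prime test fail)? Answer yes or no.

n − 1 = 1104 = 2^4 · 69, so s = 4 and d = 69.
Repeated squaring mod 1105: 1033^1 ≡ 1033, 1033^2 ≡ 764, 1033^4 ≡ 256, 1033^8 ≡ 341, 1033^16 ≡ 256, 1033^32 ≡ 341, 1033^64 ≡ 256.
69 = 64 + 4 + 1, so 1033^69 ≡ 256·256·1033 ≡ 863 (mod 1105).
x_0 = 1033^69 mod 1105 = 863.
x_0 is neither 1 nor 1104, so continue squaring.
x_1 = 863^2 mod 1105 = 1104.
x_1 ≡ −1, so 1033 is not a witness.

no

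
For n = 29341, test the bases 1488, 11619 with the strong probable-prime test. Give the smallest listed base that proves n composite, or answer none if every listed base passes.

n − 1 = 29340 = 2^2 · 7335, so s = 2 and d = 7335.
Base 1488: x_0 = 1488^7335 mod 29341 = 18494. x_0 is neither 1 nor 29340, so continue squaring. x_1 = 18494^2 mod 29341 = 29340. x_1 ≡ −1, so 1488 is not a witness.
Base 11619: x_0 = 11619^7335 mod 29341 = 3405. x_0 is neither 1 nor 29340, so continue squaring. x_1 = 3405^2 mod 29341 = 4330. Reached i = s−1 = 1 without hitting −1: 11619 is a Miller–Rabin witness and 29341 is composite.
The smallest witness among the given bases is 11619.

11619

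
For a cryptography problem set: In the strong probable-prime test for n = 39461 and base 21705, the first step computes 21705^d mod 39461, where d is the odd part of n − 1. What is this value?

n − 1 = 39460 = 2^2 · 9865, so s = 2 and d = 9865.
Repeated squaring mod 39461: 21705^1 ≡ 21705, 21705^2 ≡ 21607, 21705^4 ≡ 38819, 21705^8 ≡ 17554, 21705^16 ≡ 31428, 21705^32 ≡ 10354, 21705^64 ≡ 29240, 21705^128 ≡ 15574, 21705^256 ≡ 22170, 21705^512 ≡ 22145, 21705^1024 ≡ 19178, 21705^2048 ≡ 19164, 21705^4096 ≡ 34830, 21705^8192 ≡ 18838.
9865 = 8192 + 1024 + 512 + 128 + 8 + 1, so 21705^9865 ≡ 18838·19178·22145·15574·17554·21705 ≡ 27285 (mod 39461).

27285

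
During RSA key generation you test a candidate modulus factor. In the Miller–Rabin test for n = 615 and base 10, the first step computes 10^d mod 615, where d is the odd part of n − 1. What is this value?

100

n − 1 = 614 = 2^1 · 307, so s = 1 and d = 307.
10^307 mod 615 = 100.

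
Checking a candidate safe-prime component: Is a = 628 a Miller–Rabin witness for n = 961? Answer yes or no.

n − 1 = 960 = 2^6 · 15, so s = 6 and d = 15.
x_0 = 628^15 mod 961 = 1.
x_0 = 1, so 628 is not a witness.

no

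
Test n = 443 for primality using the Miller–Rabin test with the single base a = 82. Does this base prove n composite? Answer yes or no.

n − 1 = 442 = 2^1 · 221, so s = 1 and d = 221.
x_0 = 82^221 mod 443 = 442.
x_0 = 442 ≡ −1, so 82 is not a witness.

no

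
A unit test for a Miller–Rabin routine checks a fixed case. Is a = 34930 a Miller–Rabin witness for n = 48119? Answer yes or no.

no

n − 1 = 48118 = 2^1 · 24059, so s = 1 and d = 24059.
x_0 = 34930^24059 mod 48119 = 1.
x_0 = 1, so 34930 is not a witness.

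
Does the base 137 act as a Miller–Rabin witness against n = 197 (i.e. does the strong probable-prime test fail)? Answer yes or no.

n − 1 = 196 = 2^2 · 49, so s = 2 and d = 49.
x_0 = 137^49 mod 197 = 196.
x_0 = 196 ≡ −1, so 137 is not a witness.

no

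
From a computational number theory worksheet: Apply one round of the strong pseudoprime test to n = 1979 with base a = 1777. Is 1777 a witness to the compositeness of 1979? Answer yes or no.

n − 1 = 1978 = 2^1 · 989, so s = 1 and d = 989.
x_0 = 1777^989 mod 1979 = 1978.
x_0 = 1978 ≡ −1, so 1777 is not a witness.

no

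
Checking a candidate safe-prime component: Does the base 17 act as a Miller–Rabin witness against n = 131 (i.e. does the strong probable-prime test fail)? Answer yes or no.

no

n − 1 = 130 = 2^1 · 65, so s = 1 and d = 65.
By repeated squaring, 17^65 ≡ 130 (mod 131).
x_0 = 17^65 mod 131 = 130.
x_0 = 130 ≡ −1, so 17 is not a witness.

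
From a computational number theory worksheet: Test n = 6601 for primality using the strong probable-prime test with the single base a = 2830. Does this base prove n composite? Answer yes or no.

no

n − 1 = 6600 = 2^3 · 825, so s = 3 and d = 825.
Repeated squaring mod 6601: 2830^1 ≡ 2830, 2830^2 ≡ 1887, 2830^4 ≡ 2830, 2830^8 ≡ 1887, 2830^16 ≡ 2830, 2830^32 ≡ 1887, 2830^64 ≡ 2830, 2830^128 ≡ 1887, 2830^256 ≡ 2830, 2830^512 ≡ 1887.
825 = 512 + 256 + 32 + 16 + 8 + 1, so 2830^825 ≡ 1887·2830·1887·2830·1887·2830 ≡ 1 (mod 6601).
x_0 = 2830^825 mod 6601 = 1.
x_0 = 1, so 2830 is not a witness.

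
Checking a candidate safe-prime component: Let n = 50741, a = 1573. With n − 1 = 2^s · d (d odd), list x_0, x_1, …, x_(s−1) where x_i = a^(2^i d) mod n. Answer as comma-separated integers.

47804, 50740

n − 1 = 50740 = 2^2 · 12685, so s = 2 and d = 12685.
x_0 = 1573^12685 mod 50741 = 47804.
x_1 = 47804^2 mod 50741 = 50740.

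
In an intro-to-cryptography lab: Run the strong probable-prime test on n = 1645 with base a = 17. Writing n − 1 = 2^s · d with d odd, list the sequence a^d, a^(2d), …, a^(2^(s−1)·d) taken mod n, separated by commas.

n − 1 = 1644 = 2^2 · 411, so s = 2 and d = 411.
x_0 = 17^411 mod 1645 = 643.
x_1 = 643^2 mod 1645 = 554.

643, 554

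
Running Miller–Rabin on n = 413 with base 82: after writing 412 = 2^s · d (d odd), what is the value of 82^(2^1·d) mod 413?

n − 1 = 412 = 2^2 · 103, so s = 2 and d = 103.
x_0 = 82^103 mod 413 = 334.
x_1 = 334^2 mod 413 = 46.

46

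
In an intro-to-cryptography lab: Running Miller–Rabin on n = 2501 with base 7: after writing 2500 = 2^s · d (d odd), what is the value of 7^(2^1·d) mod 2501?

n − 1 = 2500 = 2^2 · 625, so s = 2 and d = 625.
x_0 = 7^625 mod 2501 = 2053.
x_1 = 2053^2 mod 2501 = 624.

624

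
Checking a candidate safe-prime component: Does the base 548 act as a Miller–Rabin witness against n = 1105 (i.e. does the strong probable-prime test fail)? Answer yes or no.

no

n − 1 = 1104 = 2^4 · 69, so s = 4 and d = 69.
By repeated squaring, 548^69 ≡ 1058 (mod 1105).
x_0 = 548^69 mod 1105 = 1058.
x_0 is neither 1 nor 1104, so continue squaring.
x_1 = 1058^2 mod 1105 = 1104.
x_1 ≡ −1, so 548 is not a witness.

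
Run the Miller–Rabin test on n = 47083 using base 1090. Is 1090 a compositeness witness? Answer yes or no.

yes

n − 1 = 47082 = 2^1 · 23541, so s = 1 and d = 23541.
x_0 = 1090^23541 mod 47083 = 14742.
x_0 ∉ {1, 47082} and s = 1, so 1090 is a Miller–Rabin witness and 47083 is composite.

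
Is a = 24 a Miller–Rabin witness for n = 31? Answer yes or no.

n − 1 = 30 = 2^1 · 15, so s = 1 and d = 15.
x_0 = 24^15 mod 31 = 30.
x_0 = 30 ≡ −1, so 24 is not a witness.

no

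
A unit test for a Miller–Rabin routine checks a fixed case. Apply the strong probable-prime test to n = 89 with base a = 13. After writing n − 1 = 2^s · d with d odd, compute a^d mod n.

n − 1 = 88 = 2^3 · 11, so s = 3 and d = 11.
13^11 mod 89 = 77.

77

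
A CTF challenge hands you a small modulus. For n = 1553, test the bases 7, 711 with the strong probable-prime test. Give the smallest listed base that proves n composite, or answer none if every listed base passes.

none

n − 1 = 1552 = 2^4 · 97, so s = 4 and d = 97.
Base 7: x_0 = 7^97 mod 1553 = 251. x_0 is neither 1 nor 1552, so continue squaring. x_1 = 251^2 mod 1553 = 881. x_2 = 881^2 mod 1553 = 1214. x_3 = 1214^2 mod 1553 = 1552. x_3 ≡ −1, so 7 is not a witness.
Base 711: x_0 = 711^97 mod 1553 = 339. x_0 is neither 1 nor 1552, so continue squaring. x_1 = 339^2 mod 1553 = 1552. x_1 ≡ −1, so 711 is not a witness.
No listed base is a witness for 1553.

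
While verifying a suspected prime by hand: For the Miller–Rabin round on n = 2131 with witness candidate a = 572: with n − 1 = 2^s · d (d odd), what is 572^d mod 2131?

1

n − 1 = 2130 = 2^1 · 1065, so s = 1 and d = 1065.
By repeated squaring, 572^1065 ≡ 1 (mod 2131).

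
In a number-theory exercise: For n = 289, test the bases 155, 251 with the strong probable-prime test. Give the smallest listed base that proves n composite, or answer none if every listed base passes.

n − 1 = 288 = 2^5 · 9, so s = 5 and d = 9.
Base 155: x_0 = 155^9 mod 289 = 155. x_0 is neither 1 nor 288, so continue squaring. x_1 = 155^2 mod 289 = 38. x_2 = 38^2 mod 289 = 288. x_2 ≡ −1, so 155 is not a witness.
Base 251: x_0 = 251^9 mod 289 = 251. x_0 is neither 1 nor 288, so continue squaring. x_1 = 251^2 mod 289 = 288. x_1 ≡ −1, so 251 is not a witness.
No listed base is a witness for 289.

none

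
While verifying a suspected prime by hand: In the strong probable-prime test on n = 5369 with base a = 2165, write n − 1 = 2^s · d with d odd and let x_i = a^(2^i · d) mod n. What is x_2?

n − 1 = 5368 = 2^3 · 671, so s = 3 and d = 671.
x_0 = 2165^671 mod 5369 = 4617.
x_1 = 4617^2 mod 5369 = 1759.
x_2 = 1759^2 mod 5369 = 1537.

1537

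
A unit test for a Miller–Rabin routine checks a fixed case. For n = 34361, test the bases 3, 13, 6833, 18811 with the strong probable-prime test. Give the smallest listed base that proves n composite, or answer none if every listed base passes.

none

n − 1 = 34360 = 2^3 · 4295, so s = 3 and d = 4295.
Base 3: x_0 = 3^4295 mod 34361 = 14787. x_0 is neither 1 nor 34360, so continue squaring. x_1 = 14787^2 mod 34361 = 16326. x_2 = 16326^2 mod 34361 = 34360. x_2 ≡ −1, so 3 is not a witness.
Base 13: x_0 = 13^4295 mod 34361 = 7824. x_0 is neither 1 nor 34360, so continue squaring. x_1 = 7824^2 mod 34361 = 18035. x_2 = 18035^2 mod 34361 = 34360. x_2 ≡ −1, so 13 is not a witness.
Base 6833: x_0 = 6833^4295 mod 34361 = 16326. x_0 is neither 1 nor 34360, so continue squaring. x_1 = 16326^2 mod 34361 = 34360. x_1 ≡ −1, so 6833 is not a witness.
Base 18811: x_0 = 18811^4295 mod 34361 = 26537. x_0 is neither 1 nor 34360, so continue squaring. x_1 = 26537^2 mod 34361 = 18035. x_2 = 18035^2 mod 34361 = 34360. x_2 ≡ −1, so 18811 is not a witness.
No listed base is a witness for 34361.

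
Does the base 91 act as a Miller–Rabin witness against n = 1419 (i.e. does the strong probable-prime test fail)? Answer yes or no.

n − 1 = 1418 = 2^1 · 709, so s = 1 and d = 709.
x_0 = 91^709 mod 1419 = 433.
x_0 ∉ {1, 1418} and s = 1, so 91 is a Miller–Rabin witness and 1419 is composite.

yes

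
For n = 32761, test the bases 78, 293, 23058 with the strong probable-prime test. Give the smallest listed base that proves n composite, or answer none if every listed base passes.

293

n − 1 = 32760 = 2^3 · 4095, so s = 3 and d = 4095.
Base 78: x_0 = 78^4095 mod 32761 = 3458. x_0 is neither 1 nor 32760, so continue squaring. x_1 = 3458^2 mod 32761 = 32760. x_1 ≡ −1, so 78 is not a witness.
Base 293: x_0 = 293^4095 mod 32761 = 19529. x_0 is neither 1 nor 32760, so continue squaring. x_1 = 19529^2 mod 32761 = 11040. x_2 = 11040^2 mod 32761 = 10680. Reached i = s−1 = 2 without hitting −1: 293 is a Miller–Rabin witness and 32761 is composite.
Base 23058: x_0 = 23058^4095 mod 32761 = 19205. x_0 is neither 1 nor 32760, so continue squaring. x_1 = 19205^2 mod 32761 = 8687. x_2 = 8687^2 mod 32761 = 15386. Reached i = s−1 = 2 without hitting −1: 23058 is a Miller–Rabin witness and 32761 is composite.
The smallest witness among the given bases is 293.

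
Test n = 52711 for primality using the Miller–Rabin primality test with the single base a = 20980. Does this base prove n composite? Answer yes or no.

n − 1 = 52710 = 2^1 · 26355, so s = 1 and d = 26355.
Repeated squaring mod 52711: 20980^1 ≡ 20980, 20980^2 ≡ 23550, 20980^4 ≡ 30069, 20980^8 ≡ 45689, 20980^16 ≡ 23699, 20980^32 ≡ 6896, 20980^64 ≡ 9494, 20980^128 ≡ 226, 20980^256 ≡ 51076, 20980^512 ≡ 37675, 20980^1024 ≡ 3817, 20980^2048 ≡ 21253, 20980^4096 ≡ 9450, 20980^8192 ≡ 10066, 20980^16384 ≡ 13814.
26355 = 16384 + 8192 + 1024 + 512 + 128 + 64 + 32 + 16 + 2 + 1, so 20980^26355 ≡ 13814·10066·3817·37675·226·9494·6896·23699·23550·20980 ≡ 1 (mod 52711).
x_0 = 20980^26355 mod 52711 = 1.
x_0 = 1, so 20980 is not a witness.

no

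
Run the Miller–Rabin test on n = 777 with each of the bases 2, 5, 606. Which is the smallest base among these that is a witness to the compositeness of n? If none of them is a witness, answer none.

n − 1 = 776 = 2^3 · 97, so s = 3 and d = 97.
Base 2: x_0 = 2^97 mod 777 = 464. x_0 is neither 1 nor 776, so continue squaring. x_1 = 464^2 mod 777 = 67. x_2 = 67^2 mod 777 = 604. Reached i = s−1 = 2 without hitting −1: 2 is a Miller–Rabin witness and 777 is composite.
Base 5: x_0 = 5^97 mod 777 = 278. x_0 is neither 1 nor 776, so continue squaring. x_1 = 278^2 mod 777 = 361. x_2 = 361^2 mod 777 = 562. Reached i = s−1 = 2 without hitting −1: 5 is a Miller–Rabin witness and 777 is composite.
Base 606: x_0 = 606^97 mod 777 = 606. x_0 is neither 1 nor 776, so continue squaring. x_1 = 606^2 mod 777 = 492. x_2 = 492^2 mod 777 = 417. Reached i = s−1 = 2 without hitting −1: 606 is a Miller–Rabin witness and 777 is composite.
The smallest witness among the given bases is 2.

2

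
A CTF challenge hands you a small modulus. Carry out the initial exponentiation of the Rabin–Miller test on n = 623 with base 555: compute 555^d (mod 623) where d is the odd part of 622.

n − 1 = 622 = 2^1 · 311, so s = 1 and d = 311.
555^311 mod 623 = 361.

361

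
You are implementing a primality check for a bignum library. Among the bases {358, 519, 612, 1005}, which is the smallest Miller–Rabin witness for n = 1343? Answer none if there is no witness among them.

n − 1 = 1342 = 2^1 · 671, so s = 1 and d = 671.
Base 358: x_0 = 358^671 mod 1343 = 1225. x_0 ∉ {1, 1342} and s = 1, so 358 is a Miller–Rabin witness and 1343 is composite.
Base 519: x_0 = 519^671 mod 1343 = 784. x_0 ∉ {1, 1342} and s = 1, so 519 is a Miller–Rabin witness and 1343 is composite.
Base 612: x_0 = 612^671 mod 1343 = 323. x_0 ∉ {1, 1342} and s = 1, so 612 is a Miller–Rabin witness and 1343 is composite.
Base 1005: x_0 = 1005^671 mod 1343 = 349. x_0 ∉ {1, 1342} and s = 1, so 1005 is a Miller–Rabin witness and 1343 is composite.
The smallest witness among the given bases is 358.

358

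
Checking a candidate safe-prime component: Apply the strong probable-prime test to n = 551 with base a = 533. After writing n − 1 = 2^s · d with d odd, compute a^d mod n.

172

n − 1 = 550 = 2^1 · 275, so s = 1 and d = 275.
533^275 mod 551 = 172.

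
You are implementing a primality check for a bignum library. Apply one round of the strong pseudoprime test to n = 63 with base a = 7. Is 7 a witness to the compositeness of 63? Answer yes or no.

yes

n − 1 = 62 = 2^1 · 31, so s = 1 and d = 31.
Repeated squaring mod 63: 7^1 ≡ 7, 7^2 ≡ 49, 7^4 ≡ 7, 7^8 ≡ 49, 7^16 ≡ 7.
31 = 16 + 8 + 4 + 2 + 1, so 7^31 ≡ 7·49·7·49·7 ≡ 7 (mod 63).
x_0 = 7^31 mod 63 = 7.
x_0 ∉ {1, 62} and s = 1, so 7 is a Miller–Rabin witness and 63 is composite.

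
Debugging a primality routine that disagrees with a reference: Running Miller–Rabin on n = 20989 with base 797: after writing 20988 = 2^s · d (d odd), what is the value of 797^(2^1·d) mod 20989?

n − 1 = 20988 = 2^2 · 5247, so s = 2 and d = 5247.
x_0 = 797^5247 mod 20989 = 20932.
x_1 = 20932^2 mod 20989 = 3249.

3249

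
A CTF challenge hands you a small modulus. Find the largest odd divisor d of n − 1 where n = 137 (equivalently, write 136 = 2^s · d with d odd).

17

Halving: 136 → 68 → 34 → 17; 17 is odd.
So 136 = 2^3 · 17.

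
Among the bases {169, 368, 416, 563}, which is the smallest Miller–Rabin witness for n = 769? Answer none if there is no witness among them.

none

n − 1 = 768 = 2^8 · 3, so s = 8 and d = 3.
Base 169: x_0 = 169^3 mod 769 = 565. x_0 is neither 1 nor 768, so continue squaring. x_1 = 565^2 mod 769 = 90. x_2 = 90^2 mod 769 = 410. x_3 = 410^2 mod 769 = 458. x_4 = 458^2 mod 769 = 596. x_5 = 596^2 mod 769 = 707. x_6 = 707^2 mod 769 = 768. x_6 ≡ −1, so 169 is not a witness.
Base 368: x_0 = 368^3 mod 769 = 218. x_0 is neither 1 nor 768, so continue squaring. x_1 = 218^2 mod 769 = 615. x_2 = 615^2 mod 769 = 646. x_3 = 646^2 mod 769 = 518. x_4 = 518^2 mod 769 = 712. x_5 = 712^2 mod 769 = 173. x_6 = 173^2 mod 769 = 707. x_7 = 707^2 mod 769 = 768. x_7 ≡ −1, so 368 is not a witness.
Base 416: x_0 = 416^3 mod 769 = 592. x_0 is neither 1 nor 768, so continue squaring. x_1 = 592^2 mod 769 = 569. x_2 = 569^2 mod 769 = 12. x_3 = 12^2 mod 769 = 144. x_4 = 144^2 mod 769 = 742. x_5 = 742^2 mod 769 = 729. x_6 = 729^2 mod 769 = 62. x_7 = 62^2 mod 769 = 768. x_7 ≡ −1, so 416 is not a witness.
Base 563: x_0 = 563^3 mod 769 = 176. x_0 is neither 1 nor 768, so continue squaring. x_1 = 176^2 mod 769 = 216. x_2 = 216^2 mod 769 = 516. x_3 = 516^2 mod 769 = 182. x_4 = 182^2 mod 769 = 57. x_5 = 57^2 mod 769 = 173. x_6 = 173^2 mod 769 = 707. x_7 = 707^2 mod 769 = 768. x_7 ≡ −1, so 563 is not a witness.
No listed base is a witness for 769.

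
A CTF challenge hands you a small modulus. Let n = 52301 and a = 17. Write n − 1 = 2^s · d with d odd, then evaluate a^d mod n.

52300

n − 1 = 52300 = 2^2 · 13075, so s = 2 and d = 13075.
Repeated squaring mod 52301: 17^1 ≡ 17, 17^2 ≡ 289, 17^4 ≡ 31220, 17^8 ≡ 6964, 17^16 ≡ 14269, 17^32 ≡ 48869, 17^64 ≡ 10899, 17^128 ≡ 12630, 17^256 ≡ 51151, 17^512 ≡ 14975, 17^1024 ≡ 36238, 17^2048 ≡ 19136, 17^4096 ≡ 27195, 17^8192 ≡ 31885.
13075 = 8192 + 4096 + 512 + 256 + 16 + 2 + 1, so 17^13075 ≡ 31885·27195·14975·51151·14269·289·17 ≡ 52300 (mod 52301).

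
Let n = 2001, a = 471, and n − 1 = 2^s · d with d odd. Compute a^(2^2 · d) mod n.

1329

n − 1 = 2000 = 2^4 · 125, so s = 4 and d = 125.
Repeated squaring mod 2001: 471^1 ≡ 471, 471^2 ≡ 1731, 471^4 ≡ 864, 471^8 ≡ 123, 471^16 ≡ 1122, 471^32 ≡ 255, 471^64 ≡ 993.
125 = 64 + 32 + 16 + 8 + 4 + 1, so 471^125 ≡ 993·255·1122·123·864·471 ≡ 1620 (mod 2001).
x_0 = 1620.
x_1 = 1620^2 mod 2001 = 1089.
x_2 = 1089^2 mod 2001 = 1329.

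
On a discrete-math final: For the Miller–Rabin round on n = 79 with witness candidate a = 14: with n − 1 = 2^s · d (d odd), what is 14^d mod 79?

n − 1 = 78 = 2^1 · 39, so s = 1 and d = 39.
14^39 mod 79 = 78.

78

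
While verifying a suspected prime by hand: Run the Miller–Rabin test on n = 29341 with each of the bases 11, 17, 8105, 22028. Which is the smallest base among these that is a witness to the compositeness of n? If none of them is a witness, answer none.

n − 1 = 29340 = 2^2 · 7335, so s = 2 and d = 7335.
Base 11: x_0 = 11^7335 mod 29341 = 1331. x_0 is neither 1 nor 29340, so continue squaring. x_1 = 1331^2 mod 29341 = 11101. Reached i = s−1 = 1 without hitting −1: 11 is a Miller–Rabin witness and 29341 is composite.
Base 17: x_0 = 17^7335 mod 29341 = 23230. x_0 is neither 1 nor 29340, so continue squaring. x_1 = 23230^2 mod 29341 = 22569. Reached i = s−1 = 1 without hitting −1: 17 is a Miller–Rabin witness and 29341 is composite.
Base 8105: x_0 = 8105^7335 mod 29341 = 26424. x_0 is neither 1 nor 29340, so continue squaring. x_1 = 26424^2 mod 29341 = 29340. x_1 ≡ −1, so 8105 is not a witness.
Base 22028: x_0 = 22028^7335 mod 29341 = 18494. x_0 is neither 1 nor 29340, so continue squaring. x_1 = 18494^2 mod 29341 = 29340. x_1 ≡ −1, so 22028 is not a witness.
The smallest witness among the given bases is 11.

11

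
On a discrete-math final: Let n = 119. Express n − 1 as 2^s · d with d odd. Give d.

59

Halving: 118 → 59; 59 is odd.
So 118 = 2^1 · 59.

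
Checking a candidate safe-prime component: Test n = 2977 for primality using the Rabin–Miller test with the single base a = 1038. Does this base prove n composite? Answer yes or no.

no

n − 1 = 2976 = 2^5 · 93, so s = 5 and d = 93.
x_0 = 1038^93 mod 2977 = 580.
x_0 is neither 1 nor 2976, so continue squaring.
x_1 = 580^2 mod 2977 = 2976.
x_1 ≡ −1, so 1038 is not a witness.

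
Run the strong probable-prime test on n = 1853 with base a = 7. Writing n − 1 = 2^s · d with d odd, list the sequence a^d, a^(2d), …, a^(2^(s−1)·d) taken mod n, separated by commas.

1093, 1317

n − 1 = 1852 = 2^2 · 463, so s = 2 and d = 463.
x_0 = 7^463 mod 1853 = 1093.
x_1 = 1093^2 mod 1853 = 1317.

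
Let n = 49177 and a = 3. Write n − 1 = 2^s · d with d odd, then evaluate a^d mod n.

n − 1 = 49176 = 2^3 · 6147, so s = 3 and d = 6147.
3^6147 mod 49177 = 11448.

11448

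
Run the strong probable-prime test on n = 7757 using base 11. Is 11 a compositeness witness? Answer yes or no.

no

n − 1 = 7756 = 2^2 · 1939, so s = 2 and d = 1939.
Repeated squaring mod 7757: 11^1 ≡ 11, 11^2 ≡ 121, 11^4 ≡ 6884, 11^8 ≡ 1943, 11^16 ≡ 5347, 11^32 ≡ 5864, 11^64 ≡ 7472, 11^128 ≡ 3655, 11^256 ≡ 1471, 11^512 ≡ 7395, 11^1024 ≡ 6932.
1939 = 1024 + 512 + 256 + 128 + 16 + 2 + 1, so 11^1939 ≡ 6932·7395·1471·3655·5347·121·11 ≡ 6945 (mod 7757).
x_0 = 11^1939 mod 7757 = 6945.
x_0 is neither 1 nor 7756, so continue squaring.
x_1 = 6945^2 mod 7757 = 7756.
x_1 ≡ −1, so 11 is not a witness.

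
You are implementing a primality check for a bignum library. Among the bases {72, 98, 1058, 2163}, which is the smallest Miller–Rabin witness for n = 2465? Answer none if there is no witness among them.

none

n − 1 = 2464 = 2^5 · 77, so s = 5 and d = 77.
Base 72: x_0 = 72^77 mod 2465 = 1177. x_0 is neither 1 nor 2464, so continue squaring. x_1 = 1177^2 mod 2465 = 2464. x_1 ≡ −1, so 72 is not a witness.
Base 98: x_0 = 98^77 mod 2465 = 2308. x_0 is neither 1 nor 2464, so continue squaring. x_1 = 2308^2 mod 2465 = 2464. x_1 ≡ −1, so 98 is not a witness.
Base 1058: x_0 = 1058^77 mod 2465 = 2163. x_0 is neither 1 nor 2464, so continue squaring. x_1 = 2163^2 mod 2465 = 2464. x_1 ≡ −1, so 1058 is not a witness.
Base 2163: x_0 = 2163^77 mod 2465 = 2163. x_0 is neither 1 nor 2464, so continue squaring. x_1 = 2163^2 mod 2465 = 2464. x_1 ≡ −1, so 2163 is not a witness.
No listed base is a witness for 2465.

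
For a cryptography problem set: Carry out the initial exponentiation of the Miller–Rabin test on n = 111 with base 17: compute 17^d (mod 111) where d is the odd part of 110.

n − 1 = 110 = 2^1 · 55, so s = 1 and d = 55.
17^55 mod 111 = 20.

20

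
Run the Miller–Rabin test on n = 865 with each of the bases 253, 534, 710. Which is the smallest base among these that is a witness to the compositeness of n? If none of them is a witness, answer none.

n − 1 = 864 = 2^5 · 27, so s = 5 and d = 27.
Base 253: x_0 = 253^27 mod 865 = 612. x_0 is neither 1 nor 864, so continue squaring. x_1 = 612^2 mod 865 = 864. x_1 ≡ −1, so 253 is not a witness.
Base 534: x_0 = 534^27 mod 865 = 574. x_0 is neither 1 nor 864, so continue squaring. x_1 = 574^2 mod 865 = 776. x_2 = 776^2 mod 865 = 136. x_3 = 136^2 mod 865 = 331. x_4 = 331^2 mod 865 = 571. Reached i = s−1 = 4 without hitting −1: 534 is a Miller–Rabin witness and 865 is composite.
Base 710: x_0 = 710^27 mod 865 = 335. x_0 is neither 1 nor 864, so continue squaring. x_1 = 335^2 mod 865 = 640. x_2 = 640^2 mod 865 = 455. x_3 = 455^2 mod 865 = 290. x_4 = 290^2 mod 865 = 195. Reached i = s−1 = 4 without hitting −1: 710 is a Miller–Rabin witness and 865 is composite.
The smallest witness among the given bases is 534.

534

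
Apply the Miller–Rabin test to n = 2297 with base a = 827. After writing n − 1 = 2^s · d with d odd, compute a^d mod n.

2296

n − 1 = 2296 = 2^3 · 287, so s = 3 and d = 287.
827^287 mod 2297 = 2296.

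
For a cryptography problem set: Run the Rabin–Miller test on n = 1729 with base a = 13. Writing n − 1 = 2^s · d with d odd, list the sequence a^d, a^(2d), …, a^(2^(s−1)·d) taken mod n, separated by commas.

1196, 533, 533, 533, 533, 533

n − 1 = 1728 = 2^6 · 27, so s = 6 and d = 27.
x_0 = 13^27 mod 1729 = 1196.
x_1 = 1196^2 mod 1729 = 533.
x_2 = 533^2 mod 1729 = 533.
x_3 = 533^2 mod 1729 = 533.
x_4 = 533^2 mod 1729 = 533.
x_5 = 533^2 mod 1729 = 533.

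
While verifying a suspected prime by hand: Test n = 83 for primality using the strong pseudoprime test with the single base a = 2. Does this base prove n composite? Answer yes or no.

no

n − 1 = 82 = 2^1 · 41, so s = 1 and d = 41.
x_0 = 2^41 mod 83 = 82.
x_0 = 82 ≡ −1, so 2 is not a witness.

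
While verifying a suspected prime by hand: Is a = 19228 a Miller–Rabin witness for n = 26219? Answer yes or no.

n − 1 = 26218 = 2^1 · 13109, so s = 1 and d = 13109.
Repeated squaring mod 26219: 19228^1 ≡ 19228, 19228^2 ≡ 1865, 19228^4 ≡ 17317, 19228^8 ≡ 11786, 19228^16 ≡ 1534, 19228^32 ≡ 19665, 19228^64 ≡ 8194, 19228^128 ≡ 20996, 19228^256 ≡ 11969, 19228^512 ≡ 22564, 19228^1024 ≡ 13554, 19228^2048 ≡ 20602, 19228^4096 ≡ 9232, 19228^8192 ≡ 18074.
13109 = 8192 + 4096 + 512 + 256 + 32 + 16 + 4 + 1, so 19228^13109 ≡ 18074·9232·22564·11969·19665·1534·17317·19228 ≡ 6304 (mod 26219).
x_0 = 19228^13109 mod 26219 = 6304.
x_0 ∉ {1, 26218} and s = 1, so 19228 is a Miller–Rabin witness and 26219 is composite.

yes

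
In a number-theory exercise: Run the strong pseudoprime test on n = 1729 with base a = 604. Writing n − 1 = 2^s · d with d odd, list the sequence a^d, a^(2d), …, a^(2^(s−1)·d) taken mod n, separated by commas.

645, 1065, 1, 1, 1, 1

n − 1 = 1728 = 2^6 · 27, so s = 6 and d = 27.
x_0 = 604^27 mod 1729 = 645.
x_1 = 645^2 mod 1729 = 1065.
x_2 = 1065^2 mod 1729 = 1.
x_3 = 1^2 mod 1729 = 1.
x_4 = 1^2 mod 1729 = 1.
x_5 = 1^2 mod 1729 = 1.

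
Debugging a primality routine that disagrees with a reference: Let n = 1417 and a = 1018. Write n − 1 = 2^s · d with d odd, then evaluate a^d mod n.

90

n − 1 = 1416 = 2^3 · 177, so s = 3 and d = 177.
By repeated squaring, 1018^177 ≡ 90 (mod 1417).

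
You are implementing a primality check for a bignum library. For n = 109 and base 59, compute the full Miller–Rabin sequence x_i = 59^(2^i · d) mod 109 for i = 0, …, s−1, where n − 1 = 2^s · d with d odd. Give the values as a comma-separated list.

n − 1 = 108 = 2^2 · 27, so s = 2 and d = 27.
x_0 = 59^27 mod 109 = 76.
x_1 = 76^2 mod 109 = 108.

76, 108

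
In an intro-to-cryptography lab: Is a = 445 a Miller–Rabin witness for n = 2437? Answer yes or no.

n − 1 = 2436 = 2^2 · 609, so s = 2 and d = 609.
x_0 = 445^609 mod 2437 = 2039.
x_0 is neither 1 nor 2436, so continue squaring.
x_1 = 2039^2 mod 2437 = 2436.
x_1 ≡ −1, so 445 is not a witness.

no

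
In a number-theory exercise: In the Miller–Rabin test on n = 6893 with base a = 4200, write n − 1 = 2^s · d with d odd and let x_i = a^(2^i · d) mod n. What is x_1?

9

n − 1 = 6892 = 2^2 · 1723, so s = 2 and d = 1723.
By repeated squaring, 4200^1723 ≡ 3 (mod 6893).
x_0 = 3.
x_1 = 3^2 mod 6893 = 9.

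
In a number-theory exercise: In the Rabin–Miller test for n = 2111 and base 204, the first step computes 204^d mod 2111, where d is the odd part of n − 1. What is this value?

n − 1 = 2110 = 2^1 · 1055, so s = 1 and d = 1055.
204^1055 mod 2111 = 2110.

2110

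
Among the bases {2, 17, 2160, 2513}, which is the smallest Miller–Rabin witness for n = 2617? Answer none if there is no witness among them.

none

n − 1 = 2616 = 2^3 · 327, so s = 3 and d = 327.
Base 2: x_0 = 2^327 mod 2617 = 1950. x_0 is neither 1 nor 2616, so continue squaring. x_1 = 1950^2 mod 2617 = 2616. x_1 ≡ −1, so 2 is not a witness.
Base 17: x_0 = 17^327 mod 2617 = 1. x_0 = 1, so 17 is not a witness.
Base 2160: x_0 = 2160^327 mod 2617 = 99. x_0 is neither 1 nor 2616, so continue squaring. x_1 = 99^2 mod 2617 = 1950. x_2 = 1950^2 mod 2617 = 2616. x_2 ≡ −1, so 2160 is not a witness.
Base 2513: x_0 = 2513^327 mod 2617 = 1950. x_0 is neither 1 nor 2616, so continue squaring. x_1 = 1950^2 mod 2617 = 2616. x_1 ≡ −1, so 2513 is not a witness.
No listed base is a witness for 2617.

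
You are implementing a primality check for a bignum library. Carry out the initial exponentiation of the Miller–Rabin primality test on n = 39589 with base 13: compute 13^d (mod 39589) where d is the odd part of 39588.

31599

n − 1 = 39588 = 2^2 · 9897, so s = 2 and d = 9897.
13^9897 mod 39589 = 31599.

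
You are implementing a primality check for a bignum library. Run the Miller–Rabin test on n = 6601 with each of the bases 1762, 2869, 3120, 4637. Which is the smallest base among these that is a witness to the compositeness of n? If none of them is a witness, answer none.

n − 1 = 6600 = 2^3 · 825, so s = 3 and d = 825.
Base 1762: x_0 = 1762^825 mod 6601 = 6600. x_0 = 6600 ≡ −1, so 1762 is not a witness.
Base 2869: x_0 = 2869^825 mod 6601 = 6600. x_0 = 6600 ≡ −1, so 2869 is not a witness.
Base 3120: x_0 = 3120^825 mod 6601 = 6600. x_0 = 6600 ≡ −1, so 3120 is not a witness.
Base 4637: x_0 = 4637^825 mod 6601 = 6600. x_0 = 6600 ≡ −1, so 4637 is not a witness.
No listed base is a witness for 6601.

none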